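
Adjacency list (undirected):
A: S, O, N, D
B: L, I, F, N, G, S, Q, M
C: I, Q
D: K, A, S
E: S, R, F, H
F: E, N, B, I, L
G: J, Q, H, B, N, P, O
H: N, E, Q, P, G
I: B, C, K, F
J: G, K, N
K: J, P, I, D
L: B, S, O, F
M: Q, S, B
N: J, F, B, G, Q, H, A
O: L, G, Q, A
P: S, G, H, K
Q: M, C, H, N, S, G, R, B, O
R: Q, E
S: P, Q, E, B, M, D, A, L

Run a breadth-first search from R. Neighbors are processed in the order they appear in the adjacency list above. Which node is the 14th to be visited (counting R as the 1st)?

P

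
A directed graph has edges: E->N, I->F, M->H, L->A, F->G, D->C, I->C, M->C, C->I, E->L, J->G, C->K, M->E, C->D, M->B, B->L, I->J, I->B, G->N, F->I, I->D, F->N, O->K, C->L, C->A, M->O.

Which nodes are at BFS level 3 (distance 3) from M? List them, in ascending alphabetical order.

Level 0: M
Level 1: B, C, E, H, O
Level 2: A, D, I, K, L, N
Level 3: F, J
Level 4: G

F, J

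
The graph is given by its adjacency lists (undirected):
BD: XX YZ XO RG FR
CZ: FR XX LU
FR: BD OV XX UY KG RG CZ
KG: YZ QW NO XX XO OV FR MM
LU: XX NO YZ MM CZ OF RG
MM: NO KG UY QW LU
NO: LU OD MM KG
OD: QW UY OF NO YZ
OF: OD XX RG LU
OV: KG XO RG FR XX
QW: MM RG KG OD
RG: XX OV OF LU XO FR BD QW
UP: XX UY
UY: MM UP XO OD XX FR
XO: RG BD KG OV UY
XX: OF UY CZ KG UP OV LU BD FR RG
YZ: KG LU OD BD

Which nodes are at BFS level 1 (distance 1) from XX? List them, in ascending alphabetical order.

BD, CZ, FR, KG, LU, OF, OV, RG, UP, UY

Level 0: XX
Level 1: BD, CZ, FR, KG, LU, OF, OV, RG, UP, UY
Level 2: MM, NO, OD, QW, XO, YZ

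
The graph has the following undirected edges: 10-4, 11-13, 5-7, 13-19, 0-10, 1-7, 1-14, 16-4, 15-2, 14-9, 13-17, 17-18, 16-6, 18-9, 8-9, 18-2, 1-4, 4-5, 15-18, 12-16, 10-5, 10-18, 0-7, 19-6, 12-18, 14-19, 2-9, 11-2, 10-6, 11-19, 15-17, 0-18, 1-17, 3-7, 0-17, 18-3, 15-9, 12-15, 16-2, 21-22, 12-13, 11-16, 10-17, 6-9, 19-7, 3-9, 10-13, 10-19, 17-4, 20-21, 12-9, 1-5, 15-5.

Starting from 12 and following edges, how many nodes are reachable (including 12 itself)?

20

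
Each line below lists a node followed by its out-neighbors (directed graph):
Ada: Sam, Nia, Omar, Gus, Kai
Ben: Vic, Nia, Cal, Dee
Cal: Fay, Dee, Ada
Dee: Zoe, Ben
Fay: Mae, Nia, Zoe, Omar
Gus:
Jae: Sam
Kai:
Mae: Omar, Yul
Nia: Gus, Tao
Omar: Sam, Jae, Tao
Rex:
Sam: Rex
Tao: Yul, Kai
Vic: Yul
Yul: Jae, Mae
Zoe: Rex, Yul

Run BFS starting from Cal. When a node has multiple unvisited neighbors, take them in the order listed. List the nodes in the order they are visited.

Cal -> Fay -> Dee -> Ada -> Mae -> Nia -> Zoe -> Omar -> Ben -> Sam -> Gus -> Kai -> Yul -> Tao -> Rex -> Jae -> Vic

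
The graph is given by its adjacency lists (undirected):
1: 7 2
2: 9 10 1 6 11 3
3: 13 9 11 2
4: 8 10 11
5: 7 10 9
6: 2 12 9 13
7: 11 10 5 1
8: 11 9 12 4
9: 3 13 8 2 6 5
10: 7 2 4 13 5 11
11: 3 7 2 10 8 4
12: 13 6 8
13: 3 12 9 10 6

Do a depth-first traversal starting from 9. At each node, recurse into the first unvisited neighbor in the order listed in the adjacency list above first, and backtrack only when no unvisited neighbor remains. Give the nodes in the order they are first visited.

Visit 9
9 → 3
3 → 13
13 → 12
12 → 6
6 → 2
2 → 10
10 → 7
7 → 11
11 → 8
8 → 4
7 → 5
7 → 1

9 -> 3 -> 13 -> 12 -> 6 -> 2 -> 10 -> 7 -> 11 -> 8 -> 4 -> 5 -> 1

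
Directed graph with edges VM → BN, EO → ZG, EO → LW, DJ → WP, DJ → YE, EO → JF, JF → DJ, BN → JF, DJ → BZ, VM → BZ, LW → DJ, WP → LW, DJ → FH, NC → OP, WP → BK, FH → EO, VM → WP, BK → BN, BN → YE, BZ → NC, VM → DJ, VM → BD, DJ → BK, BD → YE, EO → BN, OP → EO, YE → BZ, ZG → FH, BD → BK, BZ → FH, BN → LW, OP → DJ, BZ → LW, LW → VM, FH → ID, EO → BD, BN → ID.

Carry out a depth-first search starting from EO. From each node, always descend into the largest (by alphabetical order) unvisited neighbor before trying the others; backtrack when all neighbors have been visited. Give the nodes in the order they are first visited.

EO ZG FH ID LW VM WP BK BN YE BZ NC OP DJ JF BD

Visit EO
EO → ZG
ZG → FH
FH → ID
EO → LW
LW → VM
VM → WP
WP → BK
BK → BN
BN → YE
YE → BZ
BZ → NC
NC → OP
OP → DJ
BN → JF
VM → BD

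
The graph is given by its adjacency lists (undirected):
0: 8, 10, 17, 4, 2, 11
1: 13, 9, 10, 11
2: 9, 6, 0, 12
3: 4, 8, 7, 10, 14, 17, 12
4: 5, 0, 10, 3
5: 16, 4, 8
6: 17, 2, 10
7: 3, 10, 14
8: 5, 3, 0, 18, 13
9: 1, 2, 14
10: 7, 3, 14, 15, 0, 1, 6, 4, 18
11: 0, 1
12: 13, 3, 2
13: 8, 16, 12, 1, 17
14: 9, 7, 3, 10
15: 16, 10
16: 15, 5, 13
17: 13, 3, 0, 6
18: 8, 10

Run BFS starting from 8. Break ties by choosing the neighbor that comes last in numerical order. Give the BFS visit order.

8 18 13 5 3 0 10 17 16 12 1 4 14 7 11 2 15 6 9

Visit 8; enqueue 18, 13, 5, 3, 0 → queue [18, 13, 5, 3, 0]
Visit 18; enqueue 10 → queue [13, 5, 3, 0, 10]
Visit 13; enqueue 17, 16, 12, 1 → queue [5, 3, 0, 10, 17, 16, 12, 1]
Visit 5; enqueue 4 → queue [3, 0, 10, 17, 16, 12, 1, 4]
Visit 3; enqueue 14, 7 → queue [0, 10, 17, 16, 12, 1, 4, 14, 7]
Visit 0; enqueue 11, 2 → queue [10, 17, 16, 12, 1, 4, 14, 7, 11, 2]
Visit 10; enqueue 15, 6 → queue [17, 16, 12, 1, 4, 14, 7, 11, 2, 15, 6]
Visit 17 → queue [16, 12, 1, 4, 14, 7, 11, 2, 15, 6]
Visit 16 → queue [12, 1, 4, 14, 7, 11, 2, 15, 6]
Visit 12 → queue [1, 4, 14, 7, 11, 2, 15, 6]
Visit 1; enqueue 9 → queue [4, 14, 7, 11, 2, 15, 6, 9]
Visit 4 → queue [14, 7, 11, 2, 15, 6, 9]
Visit 14 → queue [7, 11, 2, 15, 6, 9]
Visit 7 → queue [11, 2, 15, 6, 9]
Visit 11 → queue [2, 15, 6, 9]
Visit 2 → queue [15, 6, 9]
Visit 15 → queue [6, 9]
Visit 6 → queue [9]
Visit 9 → queue []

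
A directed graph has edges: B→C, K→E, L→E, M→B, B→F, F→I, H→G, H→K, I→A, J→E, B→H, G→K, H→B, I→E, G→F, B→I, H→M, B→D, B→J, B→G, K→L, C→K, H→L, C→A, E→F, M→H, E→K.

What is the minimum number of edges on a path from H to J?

Level 0: H
Level 1: B, G, K, L, M
Level 2: C, D, E, F, I, J
Level 3: A
J first appears at level 2.

2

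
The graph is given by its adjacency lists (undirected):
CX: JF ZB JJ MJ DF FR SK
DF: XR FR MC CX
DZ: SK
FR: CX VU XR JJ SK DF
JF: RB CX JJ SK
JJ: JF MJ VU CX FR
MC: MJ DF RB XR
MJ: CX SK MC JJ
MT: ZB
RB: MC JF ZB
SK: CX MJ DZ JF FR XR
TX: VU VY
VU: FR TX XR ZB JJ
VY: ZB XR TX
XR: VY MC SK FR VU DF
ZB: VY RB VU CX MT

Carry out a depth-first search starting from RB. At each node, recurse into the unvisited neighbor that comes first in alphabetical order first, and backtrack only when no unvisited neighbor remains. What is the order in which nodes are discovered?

Visit RB
RB → JF
JF → CX
CX → DF
DF → FR
FR → JJ
JJ → MJ
MJ → MC
MC → XR
XR → SK
SK → DZ
XR → VU
VU → TX
TX → VY
VY → ZB
ZB → MT

RB -> JF -> CX -> DF -> FR -> JJ -> MJ -> MC -> XR -> SK -> DZ -> VU -> TX -> VY -> ZB -> MT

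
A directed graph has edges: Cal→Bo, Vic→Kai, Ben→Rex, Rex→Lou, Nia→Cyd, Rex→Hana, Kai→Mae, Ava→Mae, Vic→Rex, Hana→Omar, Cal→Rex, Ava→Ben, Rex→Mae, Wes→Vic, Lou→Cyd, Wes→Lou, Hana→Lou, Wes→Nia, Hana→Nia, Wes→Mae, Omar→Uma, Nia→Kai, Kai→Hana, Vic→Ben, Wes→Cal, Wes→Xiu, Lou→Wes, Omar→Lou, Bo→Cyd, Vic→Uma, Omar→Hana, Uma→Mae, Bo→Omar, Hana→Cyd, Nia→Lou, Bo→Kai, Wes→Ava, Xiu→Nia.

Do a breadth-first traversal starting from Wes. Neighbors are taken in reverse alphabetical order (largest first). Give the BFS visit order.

Visit Wes; enqueue Xiu, Vic, Nia, Mae, Lou, Cal, Ava → queue [Xiu, Vic, Nia, Mae, Lou, Cal, Ava]
Visit Xiu → queue [Vic, Nia, Mae, Lou, Cal, Ava]
Visit Vic; enqueue Uma, Rex, Kai, Ben → queue [Nia, Mae, Lou, Cal, Ava, Uma, Rex, Kai, Ben]
Visit Nia; enqueue Cyd → queue [Mae, Lou, Cal, Ava, Uma, Rex, Kai, Ben, Cyd]
Visit Mae → queue [Lou, Cal, Ava, Uma, Rex, Kai, Ben, Cyd]
Visit Lou → queue [Cal, Ava, Uma, Rex, Kai, Ben, Cyd]
Visit Cal; enqueue Bo → queue [Ava, Uma, Rex, Kai, Ben, Cyd, Bo]
Visit Ava → queue [Uma, Rex, Kai, Ben, Cyd, Bo]
Visit Uma → queue [Rex, Kai, Ben, Cyd, Bo]
Visit Rex; enqueue Hana → queue [Kai, Ben, Cyd, Bo, Hana]
Visit Kai → queue [Ben, Cyd, Bo, Hana]
Visit Ben → queue [Cyd, Bo, Hana]
Visit Cyd → queue [Bo, Hana]
Visit Bo; enqueue Omar → queue [Hana, Omar]
Visit Hana → queue [Omar]
Visit Omar → queue []

Wes, Xiu, Vic, Nia, Mae, Lou, Cal, Ava, Uma, Rex, Kai, Ben, Cyd, Bo, Hana, Omar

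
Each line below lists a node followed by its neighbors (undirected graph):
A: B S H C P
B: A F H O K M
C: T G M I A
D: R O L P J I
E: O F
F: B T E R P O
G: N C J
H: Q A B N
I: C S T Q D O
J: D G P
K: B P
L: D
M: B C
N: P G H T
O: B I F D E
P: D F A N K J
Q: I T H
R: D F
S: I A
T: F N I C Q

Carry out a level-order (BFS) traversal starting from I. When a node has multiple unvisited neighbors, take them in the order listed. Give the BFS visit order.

I → C → S → T → Q → D → O → G → M → A → F → N → H → R → L → P → J → B → E → K

Visit I; enqueue C, S, T, Q, D, O → queue [C, S, T, Q, D, O]
Visit C; enqueue G, M, A → queue [S, T, Q, D, O, G, M, A]
Visit S → queue [T, Q, D, O, G, M, A]
Visit T; enqueue F, N → queue [Q, D, O, G, M, A, F, N]
Visit Q; enqueue H → queue [D, O, G, M, A, F, N, H]
Visit D; enqueue R, L, P, J → queue [O, G, M, A, F, N, H, R, L, P, J]
Visit O; enqueue B, E → queue [G, M, A, F, N, H, R, L, P, J, B, E]
Visit G → queue [M, A, F, N, H, R, L, P, J, B, E]
Visit M → queue [A, F, N, H, R, L, P, J, B, E]
Visit A → queue [F, N, H, R, L, P, J, B, E]
Visit F → queue [N, H, R, L, P, J, B, E]
Visit N → queue [H, R, L, P, J, B, E]
Visit H → queue [R, L, P, J, B, E]
Visit R → queue [L, P, J, B, E]
Visit L → queue [P, J, B, E]
Visit P; enqueue K → queue [J, B, E, K]
Visit J → queue [B, E, K]
Visit B → queue [E, K]
Visit E → queue [K]
Visit K → queue []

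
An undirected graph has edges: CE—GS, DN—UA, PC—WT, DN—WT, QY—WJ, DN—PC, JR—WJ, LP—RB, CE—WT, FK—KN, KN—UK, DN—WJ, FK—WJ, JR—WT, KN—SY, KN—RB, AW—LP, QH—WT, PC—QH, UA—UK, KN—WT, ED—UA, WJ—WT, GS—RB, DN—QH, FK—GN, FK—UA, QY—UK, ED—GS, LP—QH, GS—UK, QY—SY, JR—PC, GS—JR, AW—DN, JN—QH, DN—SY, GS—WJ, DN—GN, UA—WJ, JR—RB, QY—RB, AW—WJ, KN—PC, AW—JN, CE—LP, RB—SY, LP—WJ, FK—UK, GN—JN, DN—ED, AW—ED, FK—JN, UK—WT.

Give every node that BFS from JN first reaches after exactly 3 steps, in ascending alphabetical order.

Level 0: JN
Level 1: AW, FK, GN, QH
Level 2: DN, ED, KN, LP, PC, UA, UK, WJ, WT
Level 3: CE, GS, JR, QY, RB, SY

CE, GS, JR, QY, RB, SY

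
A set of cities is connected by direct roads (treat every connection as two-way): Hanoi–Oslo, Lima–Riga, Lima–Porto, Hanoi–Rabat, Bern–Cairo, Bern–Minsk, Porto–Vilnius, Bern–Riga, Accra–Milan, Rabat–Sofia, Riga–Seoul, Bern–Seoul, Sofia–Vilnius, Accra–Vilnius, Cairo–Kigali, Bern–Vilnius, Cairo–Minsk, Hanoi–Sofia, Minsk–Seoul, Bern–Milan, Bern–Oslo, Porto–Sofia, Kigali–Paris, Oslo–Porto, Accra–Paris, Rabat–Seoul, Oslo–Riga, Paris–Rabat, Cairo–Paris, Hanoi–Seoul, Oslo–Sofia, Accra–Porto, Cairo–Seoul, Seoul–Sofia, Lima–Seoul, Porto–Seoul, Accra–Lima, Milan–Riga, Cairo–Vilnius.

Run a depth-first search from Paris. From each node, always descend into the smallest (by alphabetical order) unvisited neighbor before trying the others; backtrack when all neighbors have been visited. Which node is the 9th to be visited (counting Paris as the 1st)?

Visit Paris
Paris → Accra
Accra → Lima
Lima → Porto
Porto → Oslo
Oslo → Bern
Bern → Cairo
Cairo → Kigali
Cairo → Minsk
Minsk → Seoul
Seoul → Hanoi
Hanoi → Rabat
Rabat → Sofia
Sofia → Vilnius
Seoul → Riga
Riga → Milan

Visit order: Paris, Accra, Lima, Porto, Oslo, Bern, Cairo, Kigali, Minsk, Seoul, Hanoi, Rabat, Sofia, Vilnius, Riga, Milan

Minsk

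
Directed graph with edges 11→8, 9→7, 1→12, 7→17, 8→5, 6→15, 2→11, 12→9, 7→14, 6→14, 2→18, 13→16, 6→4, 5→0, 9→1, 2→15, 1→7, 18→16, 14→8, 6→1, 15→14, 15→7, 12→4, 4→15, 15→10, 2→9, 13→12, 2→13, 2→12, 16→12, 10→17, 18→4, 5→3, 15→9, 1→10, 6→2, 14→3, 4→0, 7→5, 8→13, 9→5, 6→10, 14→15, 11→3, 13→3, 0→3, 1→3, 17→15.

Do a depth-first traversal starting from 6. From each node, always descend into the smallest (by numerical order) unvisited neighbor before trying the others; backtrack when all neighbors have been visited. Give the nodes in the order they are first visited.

6, 1, 3, 7, 5, 0, 14, 8, 13, 12, 4, 15, 9, 10, 17, 16, 2, 11, 18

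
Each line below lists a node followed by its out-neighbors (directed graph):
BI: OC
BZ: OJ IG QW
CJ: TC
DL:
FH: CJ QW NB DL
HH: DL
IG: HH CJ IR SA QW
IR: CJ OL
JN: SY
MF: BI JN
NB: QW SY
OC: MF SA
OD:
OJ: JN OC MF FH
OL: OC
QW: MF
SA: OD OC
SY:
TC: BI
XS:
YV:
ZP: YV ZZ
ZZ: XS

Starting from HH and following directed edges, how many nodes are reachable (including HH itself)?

2

BFS from HH visits: HH, DL
Reachable nodes: 2 of 23 total.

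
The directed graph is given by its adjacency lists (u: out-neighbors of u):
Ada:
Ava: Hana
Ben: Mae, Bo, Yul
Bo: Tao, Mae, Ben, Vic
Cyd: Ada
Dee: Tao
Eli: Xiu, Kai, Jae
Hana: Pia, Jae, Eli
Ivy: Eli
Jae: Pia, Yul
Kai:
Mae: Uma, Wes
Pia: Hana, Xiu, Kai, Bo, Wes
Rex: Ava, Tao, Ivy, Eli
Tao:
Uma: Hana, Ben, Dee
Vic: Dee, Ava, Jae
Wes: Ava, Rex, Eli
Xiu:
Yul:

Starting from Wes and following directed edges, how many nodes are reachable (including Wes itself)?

BFS from Wes visits: Wes, Ava, Rex, Eli, Hana, Tao, Ivy, Xiu, Kai, Jae, Pia, Yul, Bo, Mae, Ben, Vic, Uma, Dee
Reachable nodes: 18 of 20 total.

18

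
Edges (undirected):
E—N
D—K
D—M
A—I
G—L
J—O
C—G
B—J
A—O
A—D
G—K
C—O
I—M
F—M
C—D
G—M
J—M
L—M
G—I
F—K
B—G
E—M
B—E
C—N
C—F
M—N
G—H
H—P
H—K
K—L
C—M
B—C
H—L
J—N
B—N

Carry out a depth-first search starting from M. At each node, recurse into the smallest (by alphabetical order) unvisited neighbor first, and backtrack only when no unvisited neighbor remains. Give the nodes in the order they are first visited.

M C B E N J O A D K F G H L P I

Visit M
M → C
C → B
B → E
E → N
N → J
J → O
O → A
A → D
D → K
K → F
K → G
G → H
H → L
H → P
G → I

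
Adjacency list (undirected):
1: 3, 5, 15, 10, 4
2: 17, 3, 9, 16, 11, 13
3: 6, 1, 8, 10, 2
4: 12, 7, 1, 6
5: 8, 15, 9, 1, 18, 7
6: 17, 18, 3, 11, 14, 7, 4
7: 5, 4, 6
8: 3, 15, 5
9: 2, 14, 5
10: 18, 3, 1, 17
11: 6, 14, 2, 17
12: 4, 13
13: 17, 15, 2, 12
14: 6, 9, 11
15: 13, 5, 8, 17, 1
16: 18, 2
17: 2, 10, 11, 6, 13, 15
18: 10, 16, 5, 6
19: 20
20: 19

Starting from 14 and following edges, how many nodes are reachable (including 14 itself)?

18

BFS from 14 visits: 14, 6, 9, 11, 17, 18, 3, 7, 4, 2, 5, 10, 13, 15, 16, 1, 8, 12
Reachable nodes: 18 of 20 total.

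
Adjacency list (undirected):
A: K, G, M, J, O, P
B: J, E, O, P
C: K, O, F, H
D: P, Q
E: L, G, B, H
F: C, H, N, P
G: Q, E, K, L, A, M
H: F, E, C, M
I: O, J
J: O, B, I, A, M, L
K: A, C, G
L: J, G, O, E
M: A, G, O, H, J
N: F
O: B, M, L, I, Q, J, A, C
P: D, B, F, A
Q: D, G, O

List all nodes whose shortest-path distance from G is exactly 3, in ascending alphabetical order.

Level 0: G
Level 1: A, E, K, L, M, Q
Level 2: B, C, D, H, J, O, P
Level 3: F, I
Level 4: N

F, I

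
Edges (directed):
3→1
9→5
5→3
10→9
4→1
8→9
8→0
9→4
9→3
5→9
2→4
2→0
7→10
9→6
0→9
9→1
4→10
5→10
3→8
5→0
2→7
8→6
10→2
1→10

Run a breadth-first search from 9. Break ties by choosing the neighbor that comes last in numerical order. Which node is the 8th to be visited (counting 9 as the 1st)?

Visit 9; enqueue 6, 5, 4, 3, 1 → queue [6, 5, 4, 3, 1]
Visit 6 → queue [5, 4, 3, 1]
Visit 5; enqueue 10, 0 → queue [4, 3, 1, 10, 0]
Visit 4 → queue [3, 1, 10, 0]
Visit 3; enqueue 8 → queue [1, 10, 0, 8]
Visit 1 → queue [10, 0, 8]
Visit 10; enqueue 2 → queue [0, 8, 2]
Visit 0 → queue [8, 2]
Visit 8 → queue [2]
Visit 2; enqueue 7 → queue [7]
Visit 7 → queue []

Visit order: 9, 6, 5, 4, 3, 1, 10, 0, 8, 2, 7

0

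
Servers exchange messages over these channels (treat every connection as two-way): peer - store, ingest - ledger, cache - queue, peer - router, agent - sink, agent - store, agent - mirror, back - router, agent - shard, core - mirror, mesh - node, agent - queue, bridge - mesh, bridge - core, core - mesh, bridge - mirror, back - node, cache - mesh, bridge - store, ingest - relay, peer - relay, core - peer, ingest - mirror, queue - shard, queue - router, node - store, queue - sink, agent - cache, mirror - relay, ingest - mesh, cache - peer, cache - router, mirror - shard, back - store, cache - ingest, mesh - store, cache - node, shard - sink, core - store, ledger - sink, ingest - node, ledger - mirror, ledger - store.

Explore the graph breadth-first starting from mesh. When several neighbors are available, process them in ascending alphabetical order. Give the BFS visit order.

Visit mesh; enqueue bridge, cache, core, ingest, node, store → queue [bridge, cache, core, ingest, node, store]
Visit bridge; enqueue mirror → queue [cache, core, ingest, node, store, mirror]
Visit cache; enqueue agent, peer, queue, router → queue [core, ingest, node, store, mirror, agent, peer, queue, router]
Visit core → queue [ingest, node, store, mirror, agent, peer, queue, router]
Visit ingest; enqueue ledger, relay → queue [node, store, mirror, agent, peer, queue, router, ledger, relay]
Visit node; enqueue back → queue [store, mirror, agent, peer, queue, router, ledger, relay, back]
Visit store → queue [mirror, agent, peer, queue, router, ledger, relay, back]
Visit mirror; enqueue shard → queue [agent, peer, queue, router, ledger, relay, back, shard]
Visit agent; enqueue sink → queue [peer, queue, router, ledger, relay, back, shard, sink]
Visit peer → queue [queue, router, ledger, relay, back, shard, sink]
Visit queue → queue [router, ledger, relay, back, shard, sink]
Visit router → queue [ledger, relay, back, shard, sink]
Visit ledger → queue [relay, back, shard, sink]
Visit relay → queue [back, shard, sink]
Visit back → queue [shard, sink]
Visit shard → queue [sink]
Visit sink → queue []

mesh, bridge, cache, core, ingest, node, store, mirror, agent, peer, queue, router, ledger, relay, back, shard, sink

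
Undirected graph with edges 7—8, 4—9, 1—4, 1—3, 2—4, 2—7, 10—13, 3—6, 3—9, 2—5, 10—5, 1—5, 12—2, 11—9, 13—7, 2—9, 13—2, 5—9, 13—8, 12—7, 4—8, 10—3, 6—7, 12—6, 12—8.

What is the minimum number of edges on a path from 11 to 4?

2

Level 0: 11
Level 1: 9
Level 2: 2, 3, 4, 5
Level 3: 1, 6, 7, 8, 10, 12, 13
4 first appears at level 2.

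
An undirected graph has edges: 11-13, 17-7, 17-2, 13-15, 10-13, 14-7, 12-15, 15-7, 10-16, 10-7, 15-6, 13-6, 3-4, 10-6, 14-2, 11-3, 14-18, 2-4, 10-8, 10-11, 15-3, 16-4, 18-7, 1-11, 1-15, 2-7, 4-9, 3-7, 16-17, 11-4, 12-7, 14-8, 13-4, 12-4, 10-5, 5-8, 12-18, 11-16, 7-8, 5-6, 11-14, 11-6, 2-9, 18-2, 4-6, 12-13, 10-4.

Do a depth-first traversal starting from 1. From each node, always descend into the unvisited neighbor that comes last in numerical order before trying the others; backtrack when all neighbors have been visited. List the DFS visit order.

Visit 1
1 → 15
15 → 13
13 → 12
12 → 18
18 → 14
14 → 11
11 → 16
16 → 17
17 → 7
7 → 10
10 → 8
8 → 5
5 → 6
6 → 4
4 → 9
9 → 2
4 → 3

1, 15, 13, 12, 18, 14, 11, 16, 17, 7, 10, 8, 5, 6, 4, 9, 2, 3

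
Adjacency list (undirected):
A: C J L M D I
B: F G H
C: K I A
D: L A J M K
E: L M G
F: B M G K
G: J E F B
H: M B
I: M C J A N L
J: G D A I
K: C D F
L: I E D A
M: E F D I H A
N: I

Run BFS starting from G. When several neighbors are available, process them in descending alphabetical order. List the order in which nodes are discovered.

G → J → F → E → B → I → D → A → M → K → L → H → N → C

Visit G; enqueue J, F, E, B → queue [J, F, E, B]
Visit J; enqueue I, D, A → queue [F, E, B, I, D, A]
Visit F; enqueue M, K → queue [E, B, I, D, A, M, K]
Visit E; enqueue L → queue [B, I, D, A, M, K, L]
Visit B; enqueue H → queue [I, D, A, M, K, L, H]
Visit I; enqueue N, C → queue [D, A, M, K, L, H, N, C]
Visit D → queue [A, M, K, L, H, N, C]
Visit A → queue [M, K, L, H, N, C]
Visit M → queue [K, L, H, N, C]
Visit K → queue [L, H, N, C]
Visit L → queue [H, N, C]
Visit H → queue [N, C]
Visit N → queue [C]
Visit C → queue []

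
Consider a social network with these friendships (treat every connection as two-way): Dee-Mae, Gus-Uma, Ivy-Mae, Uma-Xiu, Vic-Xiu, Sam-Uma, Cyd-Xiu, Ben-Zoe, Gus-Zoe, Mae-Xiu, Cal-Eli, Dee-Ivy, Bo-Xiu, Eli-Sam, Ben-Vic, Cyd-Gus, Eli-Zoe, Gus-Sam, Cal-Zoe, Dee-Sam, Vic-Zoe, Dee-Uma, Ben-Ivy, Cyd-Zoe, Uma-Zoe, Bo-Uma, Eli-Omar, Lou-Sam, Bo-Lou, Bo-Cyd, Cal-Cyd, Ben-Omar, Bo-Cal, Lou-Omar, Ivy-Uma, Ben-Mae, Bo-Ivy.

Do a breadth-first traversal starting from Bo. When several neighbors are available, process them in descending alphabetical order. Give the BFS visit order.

Visit Bo; enqueue Xiu, Uma, Lou, Ivy, Cyd, Cal → queue [Xiu, Uma, Lou, Ivy, Cyd, Cal]
Visit Xiu; enqueue Vic, Mae → queue [Uma, Lou, Ivy, Cyd, Cal, Vic, Mae]
Visit Uma; enqueue Zoe, Sam, Gus, Dee → queue [Lou, Ivy, Cyd, Cal, Vic, Mae, Zoe, Sam, Gus, Dee]
Visit Lou; enqueue Omar → queue [Ivy, Cyd, Cal, Vic, Mae, Zoe, Sam, Gus, Dee, Omar]
Visit Ivy; enqueue Ben → queue [Cyd, Cal, Vic, Mae, Zoe, Sam, Gus, Dee, Omar, Ben]
Visit Cyd → queue [Cal, Vic, Mae, Zoe, Sam, Gus, Dee, Omar, Ben]
Visit Cal; enqueue Eli → queue [Vic, Mae, Zoe, Sam, Gus, Dee, Omar, Ben, Eli]
Visit Vic → queue [Mae, Zoe, Sam, Gus, Dee, Omar, Ben, Eli]
Visit Mae → queue [Zoe, Sam, Gus, Dee, Omar, Ben, Eli]
Visit Zoe → queue [Sam, Gus, Dee, Omar, Ben, Eli]
Visit Sam → queue [Gus, Dee, Omar, Ben, Eli]
Visit Gus → queue [Dee, Omar, Ben, Eli]
Visit Dee → queue [Omar, Ben, Eli]
Visit Omar → queue [Ben, Eli]
Visit Ben → queue [Eli]
Visit Eli → queue []

Bo, Xiu, Uma, Lou, Ivy, Cyd, Cal, Vic, Mae, Zoe, Sam, Gus, Dee, Omar, Ben, Eli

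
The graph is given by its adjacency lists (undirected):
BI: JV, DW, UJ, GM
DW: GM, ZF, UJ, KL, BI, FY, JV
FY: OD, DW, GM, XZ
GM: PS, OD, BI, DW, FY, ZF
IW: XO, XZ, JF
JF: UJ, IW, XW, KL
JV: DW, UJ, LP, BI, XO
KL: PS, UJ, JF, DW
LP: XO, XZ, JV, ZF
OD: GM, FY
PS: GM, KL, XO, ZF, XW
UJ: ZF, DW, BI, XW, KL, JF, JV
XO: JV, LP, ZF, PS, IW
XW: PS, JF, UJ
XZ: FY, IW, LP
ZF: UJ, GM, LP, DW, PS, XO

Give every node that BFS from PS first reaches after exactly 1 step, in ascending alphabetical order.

GM, KL, XO, XW, ZF

Level 0: PS
Level 1: GM, KL, XO, XW, ZF
Level 2: BI, DW, FY, IW, JF, JV, LP, OD, UJ
Level 3: XZ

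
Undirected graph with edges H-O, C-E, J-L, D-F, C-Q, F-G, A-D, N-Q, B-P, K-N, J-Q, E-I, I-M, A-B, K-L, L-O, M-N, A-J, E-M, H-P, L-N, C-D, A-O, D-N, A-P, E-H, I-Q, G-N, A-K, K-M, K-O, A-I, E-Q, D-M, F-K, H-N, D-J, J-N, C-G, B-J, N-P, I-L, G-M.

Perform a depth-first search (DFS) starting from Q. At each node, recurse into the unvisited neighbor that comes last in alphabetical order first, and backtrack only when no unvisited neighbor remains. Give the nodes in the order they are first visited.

Q, N, P, H, O, L, K, M, I, E, C, G, F, D, J, B, A

Visit Q
Q → N
N → P
P → H
H → O
O → L
L → K
K → M
M → I
I → E
E → C
C → G
G → F
F → D
D → J
J → B
B → A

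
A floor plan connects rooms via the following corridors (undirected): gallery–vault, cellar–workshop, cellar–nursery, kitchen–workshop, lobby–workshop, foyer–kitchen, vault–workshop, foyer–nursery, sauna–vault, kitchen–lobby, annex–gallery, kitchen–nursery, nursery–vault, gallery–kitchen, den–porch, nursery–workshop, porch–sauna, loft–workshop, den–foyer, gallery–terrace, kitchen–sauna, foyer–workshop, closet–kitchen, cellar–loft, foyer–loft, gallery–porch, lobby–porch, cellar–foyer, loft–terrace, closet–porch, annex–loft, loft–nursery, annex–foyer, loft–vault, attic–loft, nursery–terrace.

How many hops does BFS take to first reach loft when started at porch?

3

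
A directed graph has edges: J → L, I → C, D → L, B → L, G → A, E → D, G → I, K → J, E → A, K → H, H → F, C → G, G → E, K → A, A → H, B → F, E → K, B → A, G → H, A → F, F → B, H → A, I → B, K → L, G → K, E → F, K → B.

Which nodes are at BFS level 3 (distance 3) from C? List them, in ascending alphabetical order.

Level 0: C
Level 1: G
Level 2: A, E, H, I, K
Level 3: B, D, F, J, L

B, D, F, J, L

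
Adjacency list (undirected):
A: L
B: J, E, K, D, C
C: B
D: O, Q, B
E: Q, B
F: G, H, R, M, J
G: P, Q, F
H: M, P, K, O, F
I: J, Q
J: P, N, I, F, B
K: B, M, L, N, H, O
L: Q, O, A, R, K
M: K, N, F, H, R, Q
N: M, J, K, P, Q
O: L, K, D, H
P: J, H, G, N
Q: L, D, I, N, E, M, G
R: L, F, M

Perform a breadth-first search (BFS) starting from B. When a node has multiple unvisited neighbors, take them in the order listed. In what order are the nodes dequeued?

B, J, E, K, D, C, P, N, I, F, Q, M, L, H, O, G, R, A

Visit B; enqueue J, E, K, D, C → queue [J, E, K, D, C]
Visit J; enqueue P, N, I, F → queue [E, K, D, C, P, N, I, F]
Visit E; enqueue Q → queue [K, D, C, P, N, I, F, Q]
Visit K; enqueue M, L, H, O → queue [D, C, P, N, I, F, Q, M, L, H, O]
Visit D → queue [C, P, N, I, F, Q, M, L, H, O]
Visit C → queue [P, N, I, F, Q, M, L, H, O]
Visit P; enqueue G → queue [N, I, F, Q, M, L, H, O, G]
Visit N → queue [I, F, Q, M, L, H, O, G]
Visit I → queue [F, Q, M, L, H, O, G]
Visit F; enqueue R → queue [Q, M, L, H, O, G, R]
Visit Q → queue [M, L, H, O, G, R]
Visit M → queue [L, H, O, G, R]
Visit L; enqueue A → queue [H, O, G, R, A]
Visit H → queue [O, G, R, A]
Visit O → queue [G, R, A]
Visit G → queue [R, A]
Visit R → queue [A]
Visit A → queue []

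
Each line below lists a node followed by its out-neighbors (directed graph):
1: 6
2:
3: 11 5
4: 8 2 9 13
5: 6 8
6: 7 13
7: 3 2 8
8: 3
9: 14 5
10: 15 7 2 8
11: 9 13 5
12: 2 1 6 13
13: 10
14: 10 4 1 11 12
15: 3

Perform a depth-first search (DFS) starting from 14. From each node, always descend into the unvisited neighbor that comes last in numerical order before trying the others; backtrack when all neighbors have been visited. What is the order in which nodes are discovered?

Visit 14
14 → 12
12 → 13
13 → 10
10 → 15
15 → 3
3 → 11
11 → 9
9 → 5
5 → 8
5 → 6
6 → 7
7 → 2
12 → 1
14 → 4

14 12 13 10 15 3 11 9 5 8 6 7 2 1 4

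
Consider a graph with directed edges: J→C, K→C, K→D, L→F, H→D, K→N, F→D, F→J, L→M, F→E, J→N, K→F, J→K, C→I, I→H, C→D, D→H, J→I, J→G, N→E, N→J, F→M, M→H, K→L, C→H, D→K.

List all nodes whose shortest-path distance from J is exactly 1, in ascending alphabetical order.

C, G, I, K, N

Level 0: J
Level 1: C, G, I, K, N
Level 2: D, E, F, H, L
Level 3: M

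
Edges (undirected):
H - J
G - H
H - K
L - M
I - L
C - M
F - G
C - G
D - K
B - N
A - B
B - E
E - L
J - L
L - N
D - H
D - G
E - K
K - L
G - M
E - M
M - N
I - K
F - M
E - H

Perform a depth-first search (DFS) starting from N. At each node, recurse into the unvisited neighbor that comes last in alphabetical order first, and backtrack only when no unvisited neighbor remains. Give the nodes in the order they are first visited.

N M L K I H J G F D C E B A

Visit N
N → M
M → L
L → K
K → I
K → H
H → J
H → G
G → F
G → D
G → C
H → E
E → B
B → A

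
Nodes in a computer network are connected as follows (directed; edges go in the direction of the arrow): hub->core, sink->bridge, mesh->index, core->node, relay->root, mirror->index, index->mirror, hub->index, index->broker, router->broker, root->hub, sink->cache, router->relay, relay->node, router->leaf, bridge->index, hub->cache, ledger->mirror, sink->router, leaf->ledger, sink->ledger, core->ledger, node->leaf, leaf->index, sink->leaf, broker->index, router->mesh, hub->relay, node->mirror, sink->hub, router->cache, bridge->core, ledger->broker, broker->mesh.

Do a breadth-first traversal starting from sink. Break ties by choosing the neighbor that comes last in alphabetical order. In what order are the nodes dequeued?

Visit sink; enqueue router, ledger, leaf, hub, cache, bridge → queue [router, ledger, leaf, hub, cache, bridge]
Visit router; enqueue relay, mesh, broker → queue [ledger, leaf, hub, cache, bridge, relay, mesh, broker]
Visit ledger; enqueue mirror → queue [leaf, hub, cache, bridge, relay, mesh, broker, mirror]
Visit leaf; enqueue index → queue [hub, cache, bridge, relay, mesh, broker, mirror, index]
Visit hub; enqueue core → queue [cache, bridge, relay, mesh, broker, mirror, index, core]
Visit cache → queue [bridge, relay, mesh, broker, mirror, index, core]
Visit bridge → queue [relay, mesh, broker, mirror, index, core]
Visit relay; enqueue root, node → queue [mesh, broker, mirror, index, core, root, node]
Visit mesh → queue [broker, mirror, index, core, root, node]
Visit broker → queue [mirror, index, core, root, node]
Visit mirror → queue [index, core, root, node]
Visit index → queue [core, root, node]
Visit core → queue [root, node]
Visit root → queue [node]
Visit node → queue []

sink, router, ledger, leaf, hub, cache, bridge, relay, mesh, broker, mirror, index, core, root, node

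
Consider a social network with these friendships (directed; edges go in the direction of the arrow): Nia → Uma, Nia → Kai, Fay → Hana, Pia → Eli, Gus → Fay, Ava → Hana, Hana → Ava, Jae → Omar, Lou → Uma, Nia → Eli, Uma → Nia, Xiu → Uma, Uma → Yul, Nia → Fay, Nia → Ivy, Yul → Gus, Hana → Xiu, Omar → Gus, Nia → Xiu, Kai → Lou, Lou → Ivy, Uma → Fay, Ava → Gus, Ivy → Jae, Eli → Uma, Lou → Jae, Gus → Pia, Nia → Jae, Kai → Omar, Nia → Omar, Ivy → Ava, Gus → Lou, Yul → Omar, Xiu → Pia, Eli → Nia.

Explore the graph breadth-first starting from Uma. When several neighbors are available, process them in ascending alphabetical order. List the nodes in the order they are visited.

Visit Uma; enqueue Fay, Nia, Yul → queue [Fay, Nia, Yul]
Visit Fay; enqueue Hana → queue [Nia, Yul, Hana]
Visit Nia; enqueue Eli, Ivy, Jae, Kai, Omar, Xiu → queue [Yul, Hana, Eli, Ivy, Jae, Kai, Omar, Xiu]
Visit Yul; enqueue Gus → queue [Hana, Eli, Ivy, Jae, Kai, Omar, Xiu, Gus]
Visit Hana; enqueue Ava → queue [Eli, Ivy, Jae, Kai, Omar, Xiu, Gus, Ava]
Visit Eli → queue [Ivy, Jae, Kai, Omar, Xiu, Gus, Ava]
Visit Ivy → queue [Jae, Kai, Omar, Xiu, Gus, Ava]
Visit Jae → queue [Kai, Omar, Xiu, Gus, Ava]
Visit Kai; enqueue Lou → queue [Omar, Xiu, Gus, Ava, Lou]
Visit Omar → queue [Xiu, Gus, Ava, Lou]
Visit Xiu; enqueue Pia → queue [Gus, Ava, Lou, Pia]
Visit Gus → queue [Ava, Lou, Pia]
Visit Ava → queue [Lou, Pia]
Visit Lou → queue [Pia]
Visit Pia → queue []

Uma Fay Nia Yul Hana Eli Ivy Jae Kai Omar Xiu Gus Ava Lou Pia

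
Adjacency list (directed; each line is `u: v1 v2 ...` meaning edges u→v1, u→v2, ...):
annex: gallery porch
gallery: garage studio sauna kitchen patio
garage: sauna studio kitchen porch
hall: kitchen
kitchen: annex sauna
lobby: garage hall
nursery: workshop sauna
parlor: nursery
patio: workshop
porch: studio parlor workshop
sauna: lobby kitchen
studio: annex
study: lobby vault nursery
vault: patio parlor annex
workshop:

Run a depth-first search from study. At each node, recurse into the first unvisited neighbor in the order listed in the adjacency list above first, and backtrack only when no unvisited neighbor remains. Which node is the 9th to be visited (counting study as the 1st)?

Visit study
study → lobby
lobby → garage
garage → sauna
sauna → kitchen
kitchen → annex
annex → gallery
gallery → studio
gallery → patio
patio → workshop
annex → porch
porch → parlor
parlor → nursery
lobby → hall
study → vault

Visit order: study, lobby, garage, sauna, kitchen, annex, gallery, studio, patio, workshop, porch, parlor, nursery, hall, vault

patio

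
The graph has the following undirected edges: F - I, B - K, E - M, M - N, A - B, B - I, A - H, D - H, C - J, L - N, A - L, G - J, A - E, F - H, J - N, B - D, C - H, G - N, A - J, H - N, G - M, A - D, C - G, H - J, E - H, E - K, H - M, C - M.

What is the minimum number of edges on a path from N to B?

3

Level 0: N
Level 1: G, H, J, L, M
Level 2: A, C, D, E, F
Level 3: B, I, K
B first appears at level 3.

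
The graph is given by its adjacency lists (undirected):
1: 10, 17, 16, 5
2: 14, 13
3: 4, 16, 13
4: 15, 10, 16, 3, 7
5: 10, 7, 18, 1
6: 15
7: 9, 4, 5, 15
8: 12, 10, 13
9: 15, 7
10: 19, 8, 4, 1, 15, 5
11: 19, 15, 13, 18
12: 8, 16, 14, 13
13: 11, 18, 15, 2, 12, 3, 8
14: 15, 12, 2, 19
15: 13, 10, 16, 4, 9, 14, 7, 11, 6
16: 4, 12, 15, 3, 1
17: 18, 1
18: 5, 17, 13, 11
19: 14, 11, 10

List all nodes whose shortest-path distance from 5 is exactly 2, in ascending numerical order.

4, 8, 9, 11, 13, 15, 16, 17, 19

Level 0: 5
Level 1: 1, 7, 10, 18
Level 2: 4, 8, 9, 11, 13, 15, 16, 17, 19
Level 3: 2, 3, 6, 12, 14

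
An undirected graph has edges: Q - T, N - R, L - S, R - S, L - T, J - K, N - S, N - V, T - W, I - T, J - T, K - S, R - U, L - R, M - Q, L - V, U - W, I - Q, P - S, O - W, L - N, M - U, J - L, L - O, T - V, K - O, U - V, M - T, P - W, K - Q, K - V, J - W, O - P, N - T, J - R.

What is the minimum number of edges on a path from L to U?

Level 0: L
Level 1: J, N, O, R, S, T, V
Level 2: I, K, M, P, Q, U, W
U first appears at level 2.

2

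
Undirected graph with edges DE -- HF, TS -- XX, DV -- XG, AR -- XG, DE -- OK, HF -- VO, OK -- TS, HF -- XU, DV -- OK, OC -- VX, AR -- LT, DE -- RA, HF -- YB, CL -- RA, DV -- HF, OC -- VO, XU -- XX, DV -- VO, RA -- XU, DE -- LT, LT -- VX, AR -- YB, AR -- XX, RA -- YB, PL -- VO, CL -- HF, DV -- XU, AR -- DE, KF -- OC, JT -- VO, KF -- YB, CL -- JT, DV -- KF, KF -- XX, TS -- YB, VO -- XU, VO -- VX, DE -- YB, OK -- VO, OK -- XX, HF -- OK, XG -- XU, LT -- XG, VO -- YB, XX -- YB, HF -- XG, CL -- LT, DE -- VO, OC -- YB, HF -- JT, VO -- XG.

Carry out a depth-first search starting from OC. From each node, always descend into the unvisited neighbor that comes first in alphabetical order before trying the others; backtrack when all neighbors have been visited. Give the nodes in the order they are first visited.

Visit OC
OC → KF
KF → DV
DV → HF
HF → CL
CL → JT
JT → VO
VO → DE
DE → AR
AR → LT
LT → VX
LT → XG
XG → XU
XU → RA
RA → YB
YB → TS
TS → OK
OK → XX
VO → PL

OC -> KF -> DV -> HF -> CL -> JT -> VO -> DE -> AR -> LT -> VX -> XG -> XU -> RA -> YB -> TS -> OK -> XX -> PL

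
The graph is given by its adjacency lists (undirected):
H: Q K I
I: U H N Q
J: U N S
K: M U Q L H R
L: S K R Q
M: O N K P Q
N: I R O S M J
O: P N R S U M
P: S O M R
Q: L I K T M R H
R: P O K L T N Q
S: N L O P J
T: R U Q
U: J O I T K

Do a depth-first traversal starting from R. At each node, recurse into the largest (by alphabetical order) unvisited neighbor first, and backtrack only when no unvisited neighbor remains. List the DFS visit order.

R T U O S P M Q L K H I N J

Visit R
R → T
T → U
U → O
O → S
S → P
P → M
M → Q
Q → L
L → K
K → H
H → I
I → N
N → J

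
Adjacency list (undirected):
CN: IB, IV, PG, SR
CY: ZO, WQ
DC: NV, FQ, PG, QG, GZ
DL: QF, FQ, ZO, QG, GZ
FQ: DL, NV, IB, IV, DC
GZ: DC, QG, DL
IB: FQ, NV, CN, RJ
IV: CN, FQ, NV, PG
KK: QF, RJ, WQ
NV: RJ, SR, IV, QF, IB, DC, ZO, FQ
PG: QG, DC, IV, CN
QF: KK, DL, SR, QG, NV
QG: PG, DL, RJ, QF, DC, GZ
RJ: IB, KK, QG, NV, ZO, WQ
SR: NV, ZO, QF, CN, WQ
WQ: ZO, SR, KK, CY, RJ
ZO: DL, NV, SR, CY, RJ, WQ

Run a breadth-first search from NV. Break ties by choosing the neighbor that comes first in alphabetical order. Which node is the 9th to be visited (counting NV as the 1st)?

ZO

Visit NV; enqueue DC, FQ, IB, IV, QF, RJ, SR, ZO → queue [DC, FQ, IB, IV, QF, RJ, SR, ZO]
Visit DC; enqueue GZ, PG, QG → queue [FQ, IB, IV, QF, RJ, SR, ZO, GZ, PG, QG]
Visit FQ; enqueue DL → queue [IB, IV, QF, RJ, SR, ZO, GZ, PG, QG, DL]
Visit IB; enqueue CN → queue [IV, QF, RJ, SR, ZO, GZ, PG, QG, DL, CN]
Visit IV → queue [QF, RJ, SR, ZO, GZ, PG, QG, DL, CN]
Visit QF; enqueue KK → queue [RJ, SR, ZO, GZ, PG, QG, DL, CN, KK]
Visit RJ; enqueue WQ → queue [SR, ZO, GZ, PG, QG, DL, CN, KK, WQ]
Visit SR → queue [ZO, GZ, PG, QG, DL, CN, KK, WQ]
Visit ZO; enqueue CY → queue [GZ, PG, QG, DL, CN, KK, WQ, CY]
Visit GZ → queue [PG, QG, DL, CN, KK, WQ, CY]
Visit PG → queue [QG, DL, CN, KK, WQ, CY]
Visit QG → queue [DL, CN, KK, WQ, CY]
Visit DL → queue [CN, KK, WQ, CY]
Visit CN → queue [KK, WQ, CY]
Visit KK → queue [WQ, CY]
Visit WQ → queue [CY]
Visit CY → queue []

Visit order: NV, DC, FQ, IB, IV, QF, RJ, SR, ZO, GZ, PG, QG, DL, CN, KK, WQ, CY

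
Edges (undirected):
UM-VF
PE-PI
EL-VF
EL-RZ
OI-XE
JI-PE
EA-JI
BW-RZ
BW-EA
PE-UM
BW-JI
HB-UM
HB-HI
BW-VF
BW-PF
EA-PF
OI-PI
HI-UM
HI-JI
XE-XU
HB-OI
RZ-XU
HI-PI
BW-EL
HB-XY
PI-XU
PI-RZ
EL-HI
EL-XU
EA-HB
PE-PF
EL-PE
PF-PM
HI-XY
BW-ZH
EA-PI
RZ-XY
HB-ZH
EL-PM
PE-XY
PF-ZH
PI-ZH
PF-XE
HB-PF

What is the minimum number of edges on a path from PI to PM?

3

Level 0: PI
Level 1: EA, HI, OI, PE, RZ, XU, ZH
Level 2: BW, EL, HB, JI, PF, UM, XE, XY
Level 3: PM, VF
PM first appears at level 3.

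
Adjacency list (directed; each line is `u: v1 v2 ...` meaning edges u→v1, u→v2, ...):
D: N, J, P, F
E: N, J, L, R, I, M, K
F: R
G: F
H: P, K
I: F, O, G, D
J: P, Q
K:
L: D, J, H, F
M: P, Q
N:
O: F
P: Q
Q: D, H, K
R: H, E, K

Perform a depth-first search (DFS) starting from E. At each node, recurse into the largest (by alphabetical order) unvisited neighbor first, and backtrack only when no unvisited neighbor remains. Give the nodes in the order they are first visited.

Visit E
E → R
R → K
R → H
H → P
P → Q
Q → D
D → N
D → J
D → F
E → M
E → L
E → I
I → O
I → G

E, R, K, H, P, Q, D, N, J, F, M, L, I, O, G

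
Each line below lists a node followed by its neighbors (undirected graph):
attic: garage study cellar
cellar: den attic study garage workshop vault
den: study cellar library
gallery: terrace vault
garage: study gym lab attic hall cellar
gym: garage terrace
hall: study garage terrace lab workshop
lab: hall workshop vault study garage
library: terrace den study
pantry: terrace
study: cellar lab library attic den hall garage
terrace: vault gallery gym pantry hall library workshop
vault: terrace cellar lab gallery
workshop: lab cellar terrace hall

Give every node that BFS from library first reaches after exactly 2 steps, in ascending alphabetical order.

Level 0: library
Level 1: den, study, terrace
Level 2: attic, cellar, gallery, garage, gym, hall, lab, pantry, vault, workshop

attic, cellar, gallery, garage, gym, hall, lab, pantry, vault, workshop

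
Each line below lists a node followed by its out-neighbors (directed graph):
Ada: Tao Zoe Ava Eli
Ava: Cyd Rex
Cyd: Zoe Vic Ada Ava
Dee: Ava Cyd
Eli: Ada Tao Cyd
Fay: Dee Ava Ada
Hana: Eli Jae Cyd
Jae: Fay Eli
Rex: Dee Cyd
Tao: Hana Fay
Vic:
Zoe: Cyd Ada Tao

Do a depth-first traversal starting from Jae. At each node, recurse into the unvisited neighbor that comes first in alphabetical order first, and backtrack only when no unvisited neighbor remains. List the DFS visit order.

Jae → Eli → Ada → Ava → Cyd → Vic → Zoe → Tao → Fay → Dee → Hana → Rex

Visit Jae
Jae → Eli
Eli → Ada
Ada → Ava
Ava → Cyd
Cyd → Vic
Cyd → Zoe
Zoe → Tao
Tao → Fay
Fay → Dee
Tao → Hana
Ava → Rex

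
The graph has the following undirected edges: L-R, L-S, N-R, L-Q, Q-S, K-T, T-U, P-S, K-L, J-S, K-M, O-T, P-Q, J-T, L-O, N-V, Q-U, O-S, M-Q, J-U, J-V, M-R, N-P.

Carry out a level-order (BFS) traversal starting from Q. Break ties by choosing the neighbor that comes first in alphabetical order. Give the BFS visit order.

Q, L, M, P, S, U, K, O, R, N, J, T, V

Visit Q; enqueue L, M, P, S, U → queue [L, M, P, S, U]
Visit L; enqueue K, O, R → queue [M, P, S, U, K, O, R]
Visit M → queue [P, S, U, K, O, R]
Visit P; enqueue N → queue [S, U, K, O, R, N]
Visit S; enqueue J → queue [U, K, O, R, N, J]
Visit U; enqueue T → queue [K, O, R, N, J, T]
Visit K → queue [O, R, N, J, T]
Visit O → queue [R, N, J, T]
Visit R → queue [N, J, T]
Visit N; enqueue V → queue [J, T, V]
Visit J → queue [T, V]
Visit T → queue [V]
Visit V → queue []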